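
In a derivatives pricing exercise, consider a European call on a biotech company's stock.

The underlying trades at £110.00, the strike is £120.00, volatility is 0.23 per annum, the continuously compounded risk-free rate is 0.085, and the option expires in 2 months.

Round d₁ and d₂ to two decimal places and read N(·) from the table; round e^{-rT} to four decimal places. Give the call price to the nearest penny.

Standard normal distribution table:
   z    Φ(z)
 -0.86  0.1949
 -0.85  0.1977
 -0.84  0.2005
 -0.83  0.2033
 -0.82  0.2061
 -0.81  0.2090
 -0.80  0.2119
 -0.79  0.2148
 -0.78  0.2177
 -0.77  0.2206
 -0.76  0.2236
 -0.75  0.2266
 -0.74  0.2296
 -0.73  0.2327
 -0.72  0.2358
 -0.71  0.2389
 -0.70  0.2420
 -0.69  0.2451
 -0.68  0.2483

£1.21

T = 0.1667;  σ√T = 0.0939
ln(S/K) + (r + σ²/2)T = ln(110/120) + (0.085 + 0.23²/2)·0.1667 = -0.0870 + 0.0186 = -0.0684
d₁ = -0.0684 / 0.0939 = -0.7288 ≈ -0.73
d₂ = d₁ − σ√T = -0.7288 − 0.0939 = -0.8227 ≈ -0.82
exp(−rT) = exp(−0.085·0.1667) = 0.9859
C = 110·N(-0.73) − 120·0.9859·N(-0.82) = 110·0.2327 − 120·0.9859·0.2061 = 25.5970 − 24.3833 = 1.2137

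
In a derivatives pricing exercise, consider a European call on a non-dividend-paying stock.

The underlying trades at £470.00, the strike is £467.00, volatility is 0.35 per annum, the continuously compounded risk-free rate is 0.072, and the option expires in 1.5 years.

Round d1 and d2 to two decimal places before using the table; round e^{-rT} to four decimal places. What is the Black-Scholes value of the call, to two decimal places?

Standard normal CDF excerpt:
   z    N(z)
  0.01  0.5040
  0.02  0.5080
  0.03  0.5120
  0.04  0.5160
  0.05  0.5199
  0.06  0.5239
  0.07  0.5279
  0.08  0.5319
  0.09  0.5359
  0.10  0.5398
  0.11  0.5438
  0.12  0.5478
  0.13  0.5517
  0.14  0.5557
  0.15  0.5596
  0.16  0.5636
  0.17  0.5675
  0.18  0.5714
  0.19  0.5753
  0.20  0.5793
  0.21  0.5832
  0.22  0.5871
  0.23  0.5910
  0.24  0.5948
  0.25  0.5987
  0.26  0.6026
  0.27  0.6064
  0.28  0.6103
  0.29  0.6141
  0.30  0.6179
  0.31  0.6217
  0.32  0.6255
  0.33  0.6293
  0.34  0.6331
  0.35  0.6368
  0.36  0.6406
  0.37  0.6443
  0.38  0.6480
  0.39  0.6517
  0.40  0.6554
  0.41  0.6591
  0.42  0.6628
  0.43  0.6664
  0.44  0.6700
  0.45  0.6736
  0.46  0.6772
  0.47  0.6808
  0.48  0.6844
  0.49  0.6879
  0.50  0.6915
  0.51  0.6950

£103.74

σ√T = 0.35·√1.5 = 0.4287
d₁ = [ln(470/467) + (0.072 + ½·0.35²)·1.5] / (σ√T) = (0.0064 + 0.1999) / 0.4287 = 0.4812 → 0.48
d₂ = 0.4812 − 0.4287 = 0.0526 → 0.05
exp(−rT) = exp(−0.072·1.5) = 0.8976
N(d₁) = N(0.48) = 0.6844;  N(d₂) = N(0.05) = 0.5199
C = 470·0.6844 − 467·0.8976·0.5199 = 321.6680 − 217.9313 = 103.7367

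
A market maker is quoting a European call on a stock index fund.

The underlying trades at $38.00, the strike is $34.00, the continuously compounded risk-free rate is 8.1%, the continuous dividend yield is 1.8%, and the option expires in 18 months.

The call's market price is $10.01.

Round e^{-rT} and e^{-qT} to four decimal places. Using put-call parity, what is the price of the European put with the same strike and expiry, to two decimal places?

$3.13

e^(−qT) = e^(−0.018·1.5) = 0.9734;  e^(−rT) = e^(−0.081·1.5) = 0.8856
Put-call parity: C − P = S·e^(−qT) − K·e^(−rT) = 38·0.9734 − 34·0.8856 = 36.9892 − 30.1104 = 6.8788
P = C − (C − P) = 10.01 − (6.8788) = 3.1312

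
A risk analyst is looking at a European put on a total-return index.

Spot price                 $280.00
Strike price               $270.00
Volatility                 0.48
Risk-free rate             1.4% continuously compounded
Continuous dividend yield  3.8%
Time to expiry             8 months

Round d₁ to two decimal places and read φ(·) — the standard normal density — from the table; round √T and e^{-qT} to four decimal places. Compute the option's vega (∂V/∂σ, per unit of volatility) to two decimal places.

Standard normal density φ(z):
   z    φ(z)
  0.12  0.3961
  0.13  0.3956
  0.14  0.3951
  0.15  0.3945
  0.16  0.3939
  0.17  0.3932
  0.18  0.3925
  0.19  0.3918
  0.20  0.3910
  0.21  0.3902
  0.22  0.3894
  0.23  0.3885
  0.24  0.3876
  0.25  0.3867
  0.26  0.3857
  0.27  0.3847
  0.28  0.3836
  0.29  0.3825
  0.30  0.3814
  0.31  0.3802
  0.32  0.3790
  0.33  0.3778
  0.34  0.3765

86.20

σ√T = 0.48 × 0.8165 = 0.3919
d₁ = [ln(280/270) + (0.014 − 0.038 + 0.48²/2)·0.6667] / 0.3919 = [0.0364 + 0.0608] / 0.3919 = 0.2479 → 0.25
√T = √0.6667 = 0.8165
φ(d₁) = φ(0.25) = 0.3867
e^(−qT) = e^(−0.038·0.6667) = 0.9750
vega = S·e^(−qT)·φ(d₁)·√T = 280·0.9750·0.3867·0.8165 = 86.1972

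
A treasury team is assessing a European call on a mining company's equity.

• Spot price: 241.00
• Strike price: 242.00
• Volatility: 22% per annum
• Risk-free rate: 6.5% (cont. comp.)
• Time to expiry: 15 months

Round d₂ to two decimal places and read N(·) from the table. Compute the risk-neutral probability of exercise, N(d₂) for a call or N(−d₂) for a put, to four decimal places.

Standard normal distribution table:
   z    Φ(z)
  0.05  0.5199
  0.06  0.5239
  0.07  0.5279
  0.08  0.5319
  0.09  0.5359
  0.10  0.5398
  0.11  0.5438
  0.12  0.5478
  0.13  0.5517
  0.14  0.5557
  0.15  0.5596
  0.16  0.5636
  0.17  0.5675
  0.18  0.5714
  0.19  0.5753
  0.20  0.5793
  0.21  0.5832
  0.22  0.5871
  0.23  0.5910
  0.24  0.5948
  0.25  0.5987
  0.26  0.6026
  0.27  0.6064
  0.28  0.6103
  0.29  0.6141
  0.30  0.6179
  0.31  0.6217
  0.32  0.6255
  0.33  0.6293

0.5753

σ√T = 0.22·√1.25 = 0.2460
d₁ = [ln(241/242) + (0.065 + 0.22²/2)·1.25] / 0.2460 = [-0.0041 + 0.1115] / 0.2460 = 0.4365 → 0.44
d₂ = d₁ − σ√T = 0.4365 − 0.2460 = 0.1905 → 0.19
Risk-neutral Pr[S_T > K] = N(d₂) = N(0.19) = 0.5753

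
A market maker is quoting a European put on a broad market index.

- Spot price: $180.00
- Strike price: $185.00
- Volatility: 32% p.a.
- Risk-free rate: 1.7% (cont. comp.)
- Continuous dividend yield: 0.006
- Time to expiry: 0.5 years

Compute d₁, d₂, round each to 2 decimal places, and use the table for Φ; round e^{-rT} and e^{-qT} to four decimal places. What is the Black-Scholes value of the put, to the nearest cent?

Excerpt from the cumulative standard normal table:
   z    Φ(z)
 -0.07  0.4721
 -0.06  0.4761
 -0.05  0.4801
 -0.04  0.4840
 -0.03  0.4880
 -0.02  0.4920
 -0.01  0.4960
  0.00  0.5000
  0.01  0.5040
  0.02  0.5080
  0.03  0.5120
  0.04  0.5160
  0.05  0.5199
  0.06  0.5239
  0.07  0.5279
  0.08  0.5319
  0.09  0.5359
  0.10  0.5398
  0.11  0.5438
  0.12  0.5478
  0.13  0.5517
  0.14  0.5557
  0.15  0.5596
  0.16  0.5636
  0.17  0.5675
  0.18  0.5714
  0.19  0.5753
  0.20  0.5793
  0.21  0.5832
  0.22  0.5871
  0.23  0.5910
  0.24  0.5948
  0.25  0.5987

σ√T = 0.32 × 0.7071 = 0.2263
d₁ = [ln(180/185) + (0.017 − 0.006 + 0.32²/2)·0.5] / 0.2263 = [-0.0274 + 0.0311] / 0.2263 = 0.0164 ⇒ 0.02
d₂ = d₁ − σ√T = 0.0164 − 0.2263 = -0.2099 ⇒ -0.21
e^(−qT) = e^(−0.006·0.5) = 0.9970;  e^(−rT) = e^(−0.017·0.5) = 0.9915
N(−d₂) = N(0.21) = 0.5832;  N(−d₁) = N(-0.02) = 0.4920
P = 185·0.9915·0.5832 − 180·0.9970·0.4920 = 106.9749 − 88.2943 = 18.6806

$18.68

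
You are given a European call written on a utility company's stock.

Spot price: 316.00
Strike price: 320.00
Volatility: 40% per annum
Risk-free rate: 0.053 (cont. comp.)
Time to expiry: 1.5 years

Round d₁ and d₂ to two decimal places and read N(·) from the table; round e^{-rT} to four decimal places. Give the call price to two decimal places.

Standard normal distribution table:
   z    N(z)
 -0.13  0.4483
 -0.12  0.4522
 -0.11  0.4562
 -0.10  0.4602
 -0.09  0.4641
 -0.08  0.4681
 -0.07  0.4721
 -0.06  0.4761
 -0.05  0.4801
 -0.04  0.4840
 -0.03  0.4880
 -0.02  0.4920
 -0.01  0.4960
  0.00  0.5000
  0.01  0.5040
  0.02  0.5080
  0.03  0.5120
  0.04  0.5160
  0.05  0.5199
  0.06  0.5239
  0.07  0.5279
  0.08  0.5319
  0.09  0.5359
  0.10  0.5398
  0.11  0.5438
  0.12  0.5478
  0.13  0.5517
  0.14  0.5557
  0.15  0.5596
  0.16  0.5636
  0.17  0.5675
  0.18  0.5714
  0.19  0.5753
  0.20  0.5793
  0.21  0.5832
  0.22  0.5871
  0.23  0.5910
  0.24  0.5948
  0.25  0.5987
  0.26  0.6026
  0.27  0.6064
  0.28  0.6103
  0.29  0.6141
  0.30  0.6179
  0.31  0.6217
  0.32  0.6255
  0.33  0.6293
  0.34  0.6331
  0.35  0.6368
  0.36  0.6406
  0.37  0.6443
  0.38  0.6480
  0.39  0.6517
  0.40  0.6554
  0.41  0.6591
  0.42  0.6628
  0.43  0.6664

69.94

σ√T = 0.4 × 1.2247 = 0.4899
ln(S/K) + (r + σ²/2)T = ln(316/320) + (0.053 + 0.4²/2)·1.5 = -0.0126 + 0.1995 = 0.1869
d₁ = 0.1869 / 0.4899 = 0.3816 ≈ 0.38
d₂ = d₁ − σ√T = 0.3816 − 0.4899 = -0.1083 ≈ -0.11
exp(−rT) = exp(−0.053·1.5) = 0.9236
N(d₁) = N(0.38) = 0.6480;  N(d₂) = N(-0.11) = 0.4562
C = 316·0.6480 − 320·0.9236·0.4562 = 204.7680 − 134.8308 = 69.9372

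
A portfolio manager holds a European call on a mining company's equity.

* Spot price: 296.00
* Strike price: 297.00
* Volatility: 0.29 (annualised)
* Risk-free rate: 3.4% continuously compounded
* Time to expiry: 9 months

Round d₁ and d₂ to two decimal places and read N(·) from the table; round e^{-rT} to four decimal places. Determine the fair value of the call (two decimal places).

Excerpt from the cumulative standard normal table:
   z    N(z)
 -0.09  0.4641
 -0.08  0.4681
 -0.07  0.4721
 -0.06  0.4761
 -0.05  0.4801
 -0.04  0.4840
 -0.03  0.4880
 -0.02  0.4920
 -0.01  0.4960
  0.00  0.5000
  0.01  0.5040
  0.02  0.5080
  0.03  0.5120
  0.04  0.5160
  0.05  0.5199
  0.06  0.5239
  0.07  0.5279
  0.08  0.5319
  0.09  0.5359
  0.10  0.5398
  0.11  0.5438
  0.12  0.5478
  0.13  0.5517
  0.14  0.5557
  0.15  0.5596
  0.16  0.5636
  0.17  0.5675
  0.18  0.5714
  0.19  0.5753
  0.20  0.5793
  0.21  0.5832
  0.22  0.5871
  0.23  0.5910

32.50

σ√T = 0.29 × 0.8660 = 0.2511
d₁ = [ln(296/297) + (0.034 + ½·0.29²)·0.75] / (σ√T) = (-0.0034 + 0.0570) / 0.2511 = 0.2137 which rounds to 0.21
d₂ = 0.2137 − 0.2511 = -0.0375 which rounds to -0.04
exp(−rT) = exp(−0.034·0.75) = 0.9748
N(d₁) = N(0.21) = 0.5832;  N(d₂) = N(-0.04) = 0.4840
C = 296·0.5832 − 297·0.9748·0.4840 = 172.6272 − 140.1256 = 32.5016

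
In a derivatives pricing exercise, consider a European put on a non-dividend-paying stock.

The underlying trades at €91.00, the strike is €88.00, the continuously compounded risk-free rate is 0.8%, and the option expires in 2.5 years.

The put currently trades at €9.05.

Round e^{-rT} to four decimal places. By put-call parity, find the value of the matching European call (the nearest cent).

exp(−rT) = exp(−0.008·2.5) = 0.9802
Put-call parity: C − P = S − K·e^(−rT) = 91 − 88·0.9802 = 91 − 86.2576 = 4.7424
C = P + (C − P) = 9.05 + (4.7424) = 13.7924

€13.79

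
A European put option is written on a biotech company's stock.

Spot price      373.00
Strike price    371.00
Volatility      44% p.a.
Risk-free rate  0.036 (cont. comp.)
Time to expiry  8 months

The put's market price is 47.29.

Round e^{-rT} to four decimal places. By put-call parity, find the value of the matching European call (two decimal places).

58.08

exp(−rT) = exp(−0.036·0.6667) = 0.9763
Put-call parity: C − P = S − K·e^(−rT) = 373 − 371·0.9763 = 373 − 362.2073 = 10.7927
C = P + (C − P) = 47.29 + (10.7927) = 58.0827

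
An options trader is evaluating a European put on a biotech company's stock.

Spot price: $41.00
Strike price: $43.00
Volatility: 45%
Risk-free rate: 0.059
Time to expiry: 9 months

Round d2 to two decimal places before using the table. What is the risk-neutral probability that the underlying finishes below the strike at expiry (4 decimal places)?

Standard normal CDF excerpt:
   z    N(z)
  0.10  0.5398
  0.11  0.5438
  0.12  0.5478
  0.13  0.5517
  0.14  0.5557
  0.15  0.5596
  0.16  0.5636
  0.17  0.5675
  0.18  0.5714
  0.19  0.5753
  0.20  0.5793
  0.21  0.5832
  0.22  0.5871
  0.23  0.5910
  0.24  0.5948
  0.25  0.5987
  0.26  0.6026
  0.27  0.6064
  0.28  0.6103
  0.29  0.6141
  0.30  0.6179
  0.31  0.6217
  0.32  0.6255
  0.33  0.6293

σ√T = 0.45·√0.75 = 0.3897
d₁ = [ln(41/43) + (0.059 + 0.45²/2)·0.75] / 0.3897 = [-0.0476 + 0.1202] / 0.3897 = 0.1862 which rounds to 0.19
d₂ = d₁ − σ√T = 0.1862 − 0.3897 = -0.2035 which rounds to -0.20
Risk-neutral Pr[S_T < K] = N(−d₂) = N(0.20) = 0.5793

0.5793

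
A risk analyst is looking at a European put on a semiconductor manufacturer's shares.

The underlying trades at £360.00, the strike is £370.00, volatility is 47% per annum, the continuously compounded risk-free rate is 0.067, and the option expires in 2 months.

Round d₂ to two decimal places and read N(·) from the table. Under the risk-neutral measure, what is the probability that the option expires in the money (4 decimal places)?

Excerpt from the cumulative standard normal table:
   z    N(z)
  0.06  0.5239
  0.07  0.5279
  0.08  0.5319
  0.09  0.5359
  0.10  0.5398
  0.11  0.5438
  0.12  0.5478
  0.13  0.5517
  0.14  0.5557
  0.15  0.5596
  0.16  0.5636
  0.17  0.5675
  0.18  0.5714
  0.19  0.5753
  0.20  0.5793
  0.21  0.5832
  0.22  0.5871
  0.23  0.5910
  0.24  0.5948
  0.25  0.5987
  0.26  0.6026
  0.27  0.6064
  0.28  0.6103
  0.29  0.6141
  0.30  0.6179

0.5714

T = 0.1667;  σ√T = 0.1919
d₁ = [ln(360/370) + (0.067 + 0.47²/2)·0.1667] / 0.1919 = [-0.0274 + 0.0296] / 0.1919 = 0.0113 ≈ 0.01
d₂ = d₁ − σ√T = 0.0113 − 0.1919 = -0.1805 ≈ -0.18
Pr(exercise) under Q = N(−d₂) = N(0.18) = 0.5714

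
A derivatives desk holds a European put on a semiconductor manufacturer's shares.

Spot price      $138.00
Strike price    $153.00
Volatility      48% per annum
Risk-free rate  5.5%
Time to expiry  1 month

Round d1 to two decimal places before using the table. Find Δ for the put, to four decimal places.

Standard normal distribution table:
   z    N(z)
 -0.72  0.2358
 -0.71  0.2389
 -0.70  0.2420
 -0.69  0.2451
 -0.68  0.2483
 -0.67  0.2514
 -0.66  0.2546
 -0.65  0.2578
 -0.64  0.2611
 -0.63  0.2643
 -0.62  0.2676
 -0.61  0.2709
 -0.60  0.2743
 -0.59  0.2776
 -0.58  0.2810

-0.7389

T = 0.08333;  σ√T = 0.1386
ln(S/K) + (r + σ²/2)T = ln(138/153) + (0.055 + 0.48²/2)·0.08333 = -0.1032 + 0.0142 = -0.0890
d₁ = -0.0890 / 0.1386 = -0.6423 ≈ -0.64
N(d₁) = N(-0.64) = 0.2611
Δ_put = N(d₁) − 1 = 0.2611 − 1 = -0.7389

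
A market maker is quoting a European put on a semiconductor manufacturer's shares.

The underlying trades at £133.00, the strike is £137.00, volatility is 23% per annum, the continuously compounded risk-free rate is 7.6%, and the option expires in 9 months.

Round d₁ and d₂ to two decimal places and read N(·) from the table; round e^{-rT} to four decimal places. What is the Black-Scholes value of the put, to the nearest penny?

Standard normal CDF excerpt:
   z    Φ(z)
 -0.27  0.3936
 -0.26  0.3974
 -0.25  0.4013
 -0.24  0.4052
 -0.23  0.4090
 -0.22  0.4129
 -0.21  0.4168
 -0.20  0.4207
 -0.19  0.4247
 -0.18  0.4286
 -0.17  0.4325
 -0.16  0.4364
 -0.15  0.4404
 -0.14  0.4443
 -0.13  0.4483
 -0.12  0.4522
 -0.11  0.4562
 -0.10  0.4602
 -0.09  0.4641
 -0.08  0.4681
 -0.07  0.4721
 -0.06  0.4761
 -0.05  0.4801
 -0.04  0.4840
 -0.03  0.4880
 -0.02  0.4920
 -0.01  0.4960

£8.74

T = 0.75;  σ√T = 0.1992
d₁ = [ln(133/137) + (0.076 + ½·0.23²)·0.75] / (σ√T) = (-0.0296 + 0.0768) / 0.1992 = 0.2370 ≈ 0.24
d₂ = 0.2370 − 0.1992 = 0.0378 ≈ 0.04
e^(−rT) = e^(−0.076·0.75) = 0.9446
N(−d₂) = N(-0.04) = 0.4840;  N(−d₁) = N(-0.24) = 0.4052
P = 137·0.9446·0.4840 − 133·0.4052 = 62.6345 − 53.8916 = 8.7429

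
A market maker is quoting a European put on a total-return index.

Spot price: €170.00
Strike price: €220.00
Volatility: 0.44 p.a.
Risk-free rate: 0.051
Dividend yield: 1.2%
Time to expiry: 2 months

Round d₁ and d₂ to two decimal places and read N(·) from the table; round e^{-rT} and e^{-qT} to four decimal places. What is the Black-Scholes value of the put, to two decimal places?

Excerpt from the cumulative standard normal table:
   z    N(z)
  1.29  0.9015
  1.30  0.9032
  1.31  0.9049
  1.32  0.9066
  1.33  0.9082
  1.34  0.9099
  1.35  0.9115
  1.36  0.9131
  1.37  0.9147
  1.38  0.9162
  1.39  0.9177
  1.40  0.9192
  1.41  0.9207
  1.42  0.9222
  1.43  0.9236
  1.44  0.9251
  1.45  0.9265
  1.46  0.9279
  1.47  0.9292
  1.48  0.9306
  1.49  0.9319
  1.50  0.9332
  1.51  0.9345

€49.75

T = 0.1667;  σ√T = 0.1796
ln(S/K) + (r − q + σ²/2)T = ln(170/220) + (0.051 − 0.012 + 0.44²/2)·0.1667 = -0.2578 + 0.0226 = -0.2352
d₁ = -0.2352 / 0.1796 = -1.3093 which rounds to -1.31
d₂ = d₁ − σ√T = -1.3093 − 0.1796 = -1.4890 which rounds to -1.49
exp(−qT) = exp(−0.012·0.1667) = 0.9980;  exp(−rT) = exp(−0.051·0.1667) = 0.9915
P = 220·0.9915·N(1.49) − 170·0.9980·N(1.31) = 220·0.9915·0.9319 − 170·0.9980·0.9049 = 203.2753 − 153.5253 = 49.7500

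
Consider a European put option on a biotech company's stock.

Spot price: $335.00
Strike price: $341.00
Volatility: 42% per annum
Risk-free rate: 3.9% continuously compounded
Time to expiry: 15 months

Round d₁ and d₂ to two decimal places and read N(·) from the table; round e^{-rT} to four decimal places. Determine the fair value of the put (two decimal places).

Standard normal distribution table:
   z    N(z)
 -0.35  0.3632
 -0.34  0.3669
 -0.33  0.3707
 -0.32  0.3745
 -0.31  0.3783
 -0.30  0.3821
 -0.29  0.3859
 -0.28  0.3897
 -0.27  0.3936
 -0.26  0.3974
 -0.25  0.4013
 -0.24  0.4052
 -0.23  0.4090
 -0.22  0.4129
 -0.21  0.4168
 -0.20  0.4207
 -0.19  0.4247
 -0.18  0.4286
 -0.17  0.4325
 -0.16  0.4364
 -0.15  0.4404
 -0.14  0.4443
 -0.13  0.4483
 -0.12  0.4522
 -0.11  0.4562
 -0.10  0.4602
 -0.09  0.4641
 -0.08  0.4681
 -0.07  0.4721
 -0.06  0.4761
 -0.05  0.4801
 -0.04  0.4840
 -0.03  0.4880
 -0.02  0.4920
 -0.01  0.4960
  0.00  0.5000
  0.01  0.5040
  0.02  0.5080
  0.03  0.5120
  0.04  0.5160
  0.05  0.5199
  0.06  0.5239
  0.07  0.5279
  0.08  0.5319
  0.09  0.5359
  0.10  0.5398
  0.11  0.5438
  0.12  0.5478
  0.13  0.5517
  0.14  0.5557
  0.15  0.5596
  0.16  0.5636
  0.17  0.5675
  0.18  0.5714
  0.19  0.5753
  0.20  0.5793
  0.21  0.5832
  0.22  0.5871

T = 1.25;  σ√T = 0.4696
ln(S/K) + (r + σ²/2)T = ln(335/341) + (0.039 + 0.42²/2)·1.25 = -0.0178 + 0.1590 = 0.1412
d₁ = 0.1412 / 0.4696 = 0.3008 which rounds to 0.30
d₂ = d₁ − σ√T = 0.3008 − 0.4696 = -0.1688 which rounds to -0.17
e^(−rT) = e^(−0.039·1.25) = 0.9524
P = 341·0.9524·N(0.17) − 335·N(-0.30) = 341·0.9524·0.5675 − 335·0.3821 = 184.3061 − 128.0035 = 56.3026

$56.30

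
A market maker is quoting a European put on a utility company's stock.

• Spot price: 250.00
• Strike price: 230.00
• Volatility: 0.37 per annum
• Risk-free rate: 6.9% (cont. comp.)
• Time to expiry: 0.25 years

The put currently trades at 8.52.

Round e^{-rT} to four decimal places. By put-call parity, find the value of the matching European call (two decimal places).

exp(−rT) = exp(−0.069·0.25) = 0.9829
Put-call parity: C − P = S − K·e^(−rT) = 250 − 230·0.9829 = 250 − 226.0670 = 23.9330
C = P + (C − P) = 8.52 + (23.9330) = 32.4530

32.45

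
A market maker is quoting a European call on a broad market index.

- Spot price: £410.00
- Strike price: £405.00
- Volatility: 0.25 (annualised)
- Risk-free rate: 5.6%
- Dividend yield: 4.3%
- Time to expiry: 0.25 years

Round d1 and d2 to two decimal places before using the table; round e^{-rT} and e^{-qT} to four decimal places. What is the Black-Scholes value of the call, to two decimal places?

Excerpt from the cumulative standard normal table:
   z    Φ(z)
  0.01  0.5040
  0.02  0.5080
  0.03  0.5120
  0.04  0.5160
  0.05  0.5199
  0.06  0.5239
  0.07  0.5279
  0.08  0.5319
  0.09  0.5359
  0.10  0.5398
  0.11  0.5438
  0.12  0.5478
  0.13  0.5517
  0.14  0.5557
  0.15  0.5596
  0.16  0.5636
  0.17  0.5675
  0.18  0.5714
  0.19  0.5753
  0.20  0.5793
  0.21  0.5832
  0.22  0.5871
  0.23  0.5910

£24.12

T = 0.25;  σ√T = 0.1250
d₁ = [ln(410/405) + (0.056 − 0.043 + 0.25²/2)·0.25] / 0.1250 = [0.0123 + 0.0111] / 0.1250 = 0.1867 ⇒ 0.19
d₂ = d₁ − σ√T = 0.1867 − 0.1250 = 0.0617 ⇒ 0.06
exp(−qT) = exp(−0.043·0.25) = 0.9893;  exp(−rT) = exp(−0.056·0.25) = 0.9861
N(d₁) = N(0.19) = 0.5753;  N(d₂) = N(0.06) = 0.5239
C = 410·0.9893·0.5753 − 405·0.9861·0.5239 = 233.3492 − 209.2302 = 24.1190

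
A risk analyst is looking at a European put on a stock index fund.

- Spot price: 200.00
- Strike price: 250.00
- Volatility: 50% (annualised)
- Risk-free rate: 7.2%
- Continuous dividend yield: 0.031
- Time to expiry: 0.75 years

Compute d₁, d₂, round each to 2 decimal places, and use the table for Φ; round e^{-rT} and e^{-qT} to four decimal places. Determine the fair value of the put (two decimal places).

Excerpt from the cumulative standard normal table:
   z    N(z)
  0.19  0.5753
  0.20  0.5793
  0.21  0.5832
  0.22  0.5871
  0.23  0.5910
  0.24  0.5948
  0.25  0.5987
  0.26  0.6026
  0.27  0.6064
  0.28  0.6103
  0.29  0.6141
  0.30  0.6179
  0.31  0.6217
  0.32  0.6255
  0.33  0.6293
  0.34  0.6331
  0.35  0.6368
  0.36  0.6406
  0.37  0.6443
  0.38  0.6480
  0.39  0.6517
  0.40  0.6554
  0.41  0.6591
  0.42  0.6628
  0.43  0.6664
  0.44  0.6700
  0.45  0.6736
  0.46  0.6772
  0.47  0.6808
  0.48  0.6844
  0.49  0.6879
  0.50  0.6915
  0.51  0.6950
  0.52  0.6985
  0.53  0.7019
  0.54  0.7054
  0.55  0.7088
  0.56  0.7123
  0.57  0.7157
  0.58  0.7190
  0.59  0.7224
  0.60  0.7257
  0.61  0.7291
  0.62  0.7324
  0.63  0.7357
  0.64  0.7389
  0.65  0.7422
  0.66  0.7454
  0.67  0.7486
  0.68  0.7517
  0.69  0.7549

T = 0.75;  σ√T = 0.4330
d₁ = [ln(200/250) + (0.072 − 0.031 + ½·0.5²)·0.75] / (σ√T) = (-0.2231 + 0.1245) / 0.4330 = -0.2278 → -0.23
d₂ = -0.2278 − 0.4330 = -0.6608 → -0.66
e^(−qT) = e^(−0.031·0.75) = 0.9770;  e^(−rT) = e^(−0.072·0.75) = 0.9474
N(−d₂) = N(0.66) = 0.7454;  N(−d₁) = N(0.23) = 0.5910
P = 250·0.9474·0.7454 − 200·0.9770·0.5910 = 176.5480 − 115.4814 = 61.0666

61.07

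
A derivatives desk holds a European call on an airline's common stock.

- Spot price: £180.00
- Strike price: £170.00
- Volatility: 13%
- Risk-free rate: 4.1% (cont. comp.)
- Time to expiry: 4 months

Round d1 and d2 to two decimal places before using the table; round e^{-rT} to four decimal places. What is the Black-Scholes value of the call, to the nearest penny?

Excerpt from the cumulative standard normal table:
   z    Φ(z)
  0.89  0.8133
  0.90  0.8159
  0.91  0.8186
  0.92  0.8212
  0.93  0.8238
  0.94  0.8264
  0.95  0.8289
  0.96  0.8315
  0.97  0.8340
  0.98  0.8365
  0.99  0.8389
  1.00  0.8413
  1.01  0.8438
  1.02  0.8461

σ√T = 0.13·√0.3333 = 0.0751
d₁ = [ln(180/170) + (0.041 + 0.13²/2)·0.3333] / 0.0751 = [0.0572 + 0.0165] / 0.0751 = 0.9812 ⇒ 0.98
d₂ = d₁ − σ√T = 0.9812 − 0.0751 = 0.9061 ⇒ 0.91
exp(−rT) = exp(−0.041·0.3333) = 0.9864
N(d₁) = N(0.98) = 0.8365;  N(d₂) = N(0.91) = 0.8186
C = 180·0.8365 − 170·0.9864·0.8186 = 150.5700 − 137.2694 = 13.3006

£13.30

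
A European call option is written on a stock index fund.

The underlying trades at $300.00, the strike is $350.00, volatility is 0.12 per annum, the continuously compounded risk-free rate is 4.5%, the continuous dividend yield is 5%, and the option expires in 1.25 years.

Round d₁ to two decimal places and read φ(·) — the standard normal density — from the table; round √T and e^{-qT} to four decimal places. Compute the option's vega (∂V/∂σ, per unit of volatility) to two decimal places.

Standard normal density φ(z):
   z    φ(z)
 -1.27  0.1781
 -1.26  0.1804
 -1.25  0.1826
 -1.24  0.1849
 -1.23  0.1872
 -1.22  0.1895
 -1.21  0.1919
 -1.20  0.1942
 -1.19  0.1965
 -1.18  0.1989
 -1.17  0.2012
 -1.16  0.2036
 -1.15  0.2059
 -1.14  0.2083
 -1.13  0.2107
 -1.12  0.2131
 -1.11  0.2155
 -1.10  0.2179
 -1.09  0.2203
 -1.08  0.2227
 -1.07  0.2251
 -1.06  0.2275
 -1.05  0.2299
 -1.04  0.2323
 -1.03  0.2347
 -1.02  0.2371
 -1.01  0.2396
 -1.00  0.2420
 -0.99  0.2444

66.39

T = 1.25;  σ√T = 0.1342
d₁ = [ln(300/350) + (0.045 − 0.05 + 0.12²/2)·1.25] / 0.1342 = [-0.1542 + 0.0027] / 0.1342 = -1.1285 → -1.13
√T = √1.25 = 1.1180
φ(d₁) = φ(-1.13) = 0.2107
e^(−qT) = e^(−0.05·1.25) = 0.9394
vega = S·e^(−qT)·φ(d₁)·√T = 300·0.9394·0.2107·1.1180 = 66.3863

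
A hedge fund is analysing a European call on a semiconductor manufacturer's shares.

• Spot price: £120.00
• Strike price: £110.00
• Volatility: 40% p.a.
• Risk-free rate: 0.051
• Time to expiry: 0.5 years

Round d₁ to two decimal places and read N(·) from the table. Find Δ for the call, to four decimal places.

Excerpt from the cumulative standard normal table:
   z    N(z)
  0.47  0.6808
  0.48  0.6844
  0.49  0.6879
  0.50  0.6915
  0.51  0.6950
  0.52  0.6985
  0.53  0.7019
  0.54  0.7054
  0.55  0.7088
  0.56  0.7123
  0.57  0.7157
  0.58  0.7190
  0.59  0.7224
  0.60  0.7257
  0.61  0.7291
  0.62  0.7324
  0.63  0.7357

T = 0.5;  σ√T = 0.2828
d₁ = [ln(120/110) + (0.051 + 0.4²/2)·0.5] / 0.2828 = [0.0870 + 0.0655] / 0.2828 = 0.5392 ⇒ 0.54
N(d₁) = N(0.54) = 0.7054
Δ_call = N(d₁) = 0.7054

0.7054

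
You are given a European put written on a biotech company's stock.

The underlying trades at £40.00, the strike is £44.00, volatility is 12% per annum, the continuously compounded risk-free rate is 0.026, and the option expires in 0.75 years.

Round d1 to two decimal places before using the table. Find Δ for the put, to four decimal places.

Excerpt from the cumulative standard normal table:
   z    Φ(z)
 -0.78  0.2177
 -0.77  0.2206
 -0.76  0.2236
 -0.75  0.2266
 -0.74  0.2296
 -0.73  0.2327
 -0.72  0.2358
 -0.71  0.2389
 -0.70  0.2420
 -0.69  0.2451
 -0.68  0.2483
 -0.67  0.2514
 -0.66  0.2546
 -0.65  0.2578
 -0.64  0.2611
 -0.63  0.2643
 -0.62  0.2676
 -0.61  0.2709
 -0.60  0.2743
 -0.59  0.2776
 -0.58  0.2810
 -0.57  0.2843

σ√T = 0.12·√0.75 = 0.1039
d₁ = [ln(40/44) + (0.026 + 0.12²/2)·0.75] / 0.1039 = [-0.0953 + 0.0249] / 0.1039 = -0.6775 which rounds to -0.68
N(d₁) = N(-0.68) = 0.2483
Δ_put = N(d₁) − 1 = 0.2483 − 1 = -0.7517

-0.7517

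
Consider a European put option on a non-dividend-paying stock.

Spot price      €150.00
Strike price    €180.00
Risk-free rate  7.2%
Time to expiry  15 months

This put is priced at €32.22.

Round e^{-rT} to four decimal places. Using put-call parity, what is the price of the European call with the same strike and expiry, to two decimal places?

exp(−rT) = exp(−0.072·1.25) = 0.9139
Put-call parity: C − P = S − K·e^(−rT) = 150 − 180·0.9139 = 150 − 164.5020 = -14.5020
C = P + (C − P) = 32.22 + (-14.5020) = 17.7180

€17.72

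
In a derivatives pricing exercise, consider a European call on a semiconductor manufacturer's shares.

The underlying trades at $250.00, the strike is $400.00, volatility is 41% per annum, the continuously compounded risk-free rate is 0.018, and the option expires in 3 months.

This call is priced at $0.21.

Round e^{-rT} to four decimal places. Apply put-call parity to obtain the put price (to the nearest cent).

$148.41

e^(−rT) = e^(−0.018·0.25) = 0.9955
Put-call parity: C − P = S − K·e^(−rT) = 250 − 400·0.9955 = 250 − 398.2000 = -148.2000
P = C − (C − P) = 0.21 − (-148.2000) = 148.4100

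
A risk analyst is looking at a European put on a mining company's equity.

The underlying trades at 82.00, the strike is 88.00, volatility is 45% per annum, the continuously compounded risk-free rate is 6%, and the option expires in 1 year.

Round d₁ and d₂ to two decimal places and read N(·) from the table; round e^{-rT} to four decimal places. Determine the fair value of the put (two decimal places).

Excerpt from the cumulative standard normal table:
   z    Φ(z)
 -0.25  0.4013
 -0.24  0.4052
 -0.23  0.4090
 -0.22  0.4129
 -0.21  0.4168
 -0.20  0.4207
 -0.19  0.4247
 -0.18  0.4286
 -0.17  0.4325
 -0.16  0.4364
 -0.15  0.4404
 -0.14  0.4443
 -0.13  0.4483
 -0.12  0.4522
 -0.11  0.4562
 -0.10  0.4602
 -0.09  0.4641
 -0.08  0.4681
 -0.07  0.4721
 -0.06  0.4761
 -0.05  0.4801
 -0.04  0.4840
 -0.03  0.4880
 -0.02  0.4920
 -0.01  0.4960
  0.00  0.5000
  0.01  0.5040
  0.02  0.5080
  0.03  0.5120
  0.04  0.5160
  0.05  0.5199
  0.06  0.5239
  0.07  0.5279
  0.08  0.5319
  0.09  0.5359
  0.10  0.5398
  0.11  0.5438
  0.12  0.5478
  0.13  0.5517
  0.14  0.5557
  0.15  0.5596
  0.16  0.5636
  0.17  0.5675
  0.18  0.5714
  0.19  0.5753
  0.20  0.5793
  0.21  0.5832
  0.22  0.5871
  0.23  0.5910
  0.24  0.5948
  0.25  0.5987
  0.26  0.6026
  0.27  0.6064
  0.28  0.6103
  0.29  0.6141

15.12

σ√T = 0.45·√1 = 0.4500
d₁ = [ln(82/88) + (0.06 + ½·0.45²)·1] / (σ√T) = (-0.0706 + 0.1613) / 0.4500 = 0.2014 which rounds to 0.20
d₂ = 0.2014 − 0.4500 = -0.2486 which rounds to -0.25
exp(−rT) = exp(−0.06·1) = 0.9418
P = 88·0.9418·N(0.25) − 82·N(-0.20) = 88·0.9418·0.5987 − 82·0.4207 = 49.6193 − 34.4974 = 15.1219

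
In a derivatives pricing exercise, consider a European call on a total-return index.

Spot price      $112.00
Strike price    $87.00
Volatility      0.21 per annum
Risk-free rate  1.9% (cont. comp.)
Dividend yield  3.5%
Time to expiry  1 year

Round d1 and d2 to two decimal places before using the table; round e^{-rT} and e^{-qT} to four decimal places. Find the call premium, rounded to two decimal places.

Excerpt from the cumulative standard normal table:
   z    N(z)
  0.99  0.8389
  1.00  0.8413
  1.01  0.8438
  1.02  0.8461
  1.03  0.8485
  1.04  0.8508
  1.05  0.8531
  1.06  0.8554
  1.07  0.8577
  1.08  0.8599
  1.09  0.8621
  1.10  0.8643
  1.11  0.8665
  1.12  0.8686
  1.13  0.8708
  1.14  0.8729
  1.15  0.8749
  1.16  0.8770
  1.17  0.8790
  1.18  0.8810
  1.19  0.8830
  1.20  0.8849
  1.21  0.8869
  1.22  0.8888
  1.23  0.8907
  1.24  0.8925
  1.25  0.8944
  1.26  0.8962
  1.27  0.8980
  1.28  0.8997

σ√T = 0.21 × 1.0000 = 0.2100
d₁ = [ln(112/87) + (0.019 − 0.035 + 0.21²/2)·1] / 0.2100 = [0.2526 + 0.0060] / 0.2100 = 1.2316 → 1.23
d₂ = d₁ − σ√T = 1.2316 − 0.2100 = 1.0216 → 1.02
e^(−qT) = e^(−0.035·1) = 0.9656;  e^(−rT) = e^(−0.019·1) = 0.9812
C = 112·0.9656·N(1.23) − 87·0.9812·N(1.02) = 112·0.9656·0.8907 − 87·0.9812·0.8461 = 96.3267 − 72.2268 = 24.0999

$24.10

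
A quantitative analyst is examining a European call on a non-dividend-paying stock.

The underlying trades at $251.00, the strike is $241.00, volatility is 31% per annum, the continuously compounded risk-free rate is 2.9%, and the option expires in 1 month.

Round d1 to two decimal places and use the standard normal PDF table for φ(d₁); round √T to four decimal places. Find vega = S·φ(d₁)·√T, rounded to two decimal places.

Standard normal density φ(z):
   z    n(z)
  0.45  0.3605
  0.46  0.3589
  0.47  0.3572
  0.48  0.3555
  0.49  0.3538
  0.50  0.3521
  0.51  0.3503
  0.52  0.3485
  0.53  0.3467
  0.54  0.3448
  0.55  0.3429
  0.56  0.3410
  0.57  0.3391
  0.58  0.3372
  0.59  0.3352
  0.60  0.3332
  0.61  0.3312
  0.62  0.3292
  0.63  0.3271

σ√T = 0.31 × 0.2887 = 0.0895
d₁ = [ln(251/241) + (0.029 + 0.31²/2)·0.08333] / 0.0895 = [0.0407 + 0.0064] / 0.0895 = 0.5261 ≈ 0.53
√T = √0.08333 = 0.2887
φ(d₁) = φ(0.53) = 0.3467
vega = S·φ(d₁)·√T = 251·0.3467·0.2887 = 25.1232

25.12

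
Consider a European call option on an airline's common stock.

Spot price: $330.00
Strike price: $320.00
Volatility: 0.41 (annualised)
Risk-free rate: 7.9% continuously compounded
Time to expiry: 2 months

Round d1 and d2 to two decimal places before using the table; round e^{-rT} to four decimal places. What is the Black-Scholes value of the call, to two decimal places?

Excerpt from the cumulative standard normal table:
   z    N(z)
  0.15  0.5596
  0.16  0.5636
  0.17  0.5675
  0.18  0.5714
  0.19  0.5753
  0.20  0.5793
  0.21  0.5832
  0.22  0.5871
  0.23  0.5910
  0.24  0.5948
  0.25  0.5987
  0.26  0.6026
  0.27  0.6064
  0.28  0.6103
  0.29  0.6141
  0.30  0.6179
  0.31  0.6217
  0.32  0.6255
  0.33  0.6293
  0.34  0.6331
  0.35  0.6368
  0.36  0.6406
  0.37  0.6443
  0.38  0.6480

$29.69

T = 0.1667;  σ√T = 0.1674
d₁ = [ln(330/320) + (0.079 + 0.41²/2)·0.1667] / 0.1674 = [0.0308 + 0.0272] / 0.1674 = 0.3462 → 0.35
d₂ = d₁ − σ√T = 0.3462 − 0.1674 = 0.1788 → 0.18
exp(−rT) = exp(−0.079·0.1667) = 0.9869
C = 330·N(0.35) − 320·0.9869·N(0.18) = 330·0.6368 − 320·0.9869·0.5714 = 210.1440 − 180.4527 = 29.6913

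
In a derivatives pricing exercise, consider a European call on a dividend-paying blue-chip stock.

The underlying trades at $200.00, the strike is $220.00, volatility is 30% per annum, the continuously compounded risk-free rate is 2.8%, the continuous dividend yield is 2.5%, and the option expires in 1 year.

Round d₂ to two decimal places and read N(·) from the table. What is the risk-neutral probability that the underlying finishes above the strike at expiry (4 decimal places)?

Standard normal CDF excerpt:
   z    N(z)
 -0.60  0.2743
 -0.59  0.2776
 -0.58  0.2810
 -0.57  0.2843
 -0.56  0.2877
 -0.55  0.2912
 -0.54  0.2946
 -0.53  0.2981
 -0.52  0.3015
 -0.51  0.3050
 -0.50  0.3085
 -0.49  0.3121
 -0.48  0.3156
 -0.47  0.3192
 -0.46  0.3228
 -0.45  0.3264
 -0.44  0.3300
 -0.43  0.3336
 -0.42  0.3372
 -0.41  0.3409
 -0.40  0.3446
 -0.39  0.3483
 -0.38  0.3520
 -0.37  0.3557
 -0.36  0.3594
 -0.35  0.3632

0.3228

σ√T = 0.3·√1 = 0.3000
d₁ = [ln(200/220) + (0.028 − 0.025 + ½·0.3²)·1] / (σ√T) = (-0.0953 + 0.0480) / 0.3000 = -0.1577 → -0.16
d₂ = -0.1577 − 0.3000 = -0.4577 → -0.46
Risk-neutral Pr[S_T > K] = N(d₂) = N(-0.46) = 0.3228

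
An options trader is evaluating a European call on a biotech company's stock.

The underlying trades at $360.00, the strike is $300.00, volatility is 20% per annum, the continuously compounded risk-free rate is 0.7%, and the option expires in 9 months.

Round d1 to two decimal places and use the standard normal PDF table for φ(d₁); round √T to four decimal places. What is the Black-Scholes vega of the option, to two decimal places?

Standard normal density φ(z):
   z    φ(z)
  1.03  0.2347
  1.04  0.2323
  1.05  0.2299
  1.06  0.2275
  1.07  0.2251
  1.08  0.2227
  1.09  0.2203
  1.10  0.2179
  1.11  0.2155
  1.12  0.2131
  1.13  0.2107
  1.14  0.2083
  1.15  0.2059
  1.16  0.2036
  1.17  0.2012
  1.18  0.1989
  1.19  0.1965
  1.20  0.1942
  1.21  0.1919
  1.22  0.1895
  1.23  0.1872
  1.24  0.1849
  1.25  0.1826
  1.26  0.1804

62.73

T = 0.75;  σ√T = 0.1732
d₁ = [ln(360/300) + (0.007 + ½·0.2²)·0.75] / (σ√T) = (0.1823 + 0.0203) / 0.1732 = 1.1695 → 1.17
√T = √0.75 = 0.8660
φ(d₁) = φ(1.17) = 0.2012
vega = S·φ(d₁)·√T = 360·0.2012·0.8660 = 62.7261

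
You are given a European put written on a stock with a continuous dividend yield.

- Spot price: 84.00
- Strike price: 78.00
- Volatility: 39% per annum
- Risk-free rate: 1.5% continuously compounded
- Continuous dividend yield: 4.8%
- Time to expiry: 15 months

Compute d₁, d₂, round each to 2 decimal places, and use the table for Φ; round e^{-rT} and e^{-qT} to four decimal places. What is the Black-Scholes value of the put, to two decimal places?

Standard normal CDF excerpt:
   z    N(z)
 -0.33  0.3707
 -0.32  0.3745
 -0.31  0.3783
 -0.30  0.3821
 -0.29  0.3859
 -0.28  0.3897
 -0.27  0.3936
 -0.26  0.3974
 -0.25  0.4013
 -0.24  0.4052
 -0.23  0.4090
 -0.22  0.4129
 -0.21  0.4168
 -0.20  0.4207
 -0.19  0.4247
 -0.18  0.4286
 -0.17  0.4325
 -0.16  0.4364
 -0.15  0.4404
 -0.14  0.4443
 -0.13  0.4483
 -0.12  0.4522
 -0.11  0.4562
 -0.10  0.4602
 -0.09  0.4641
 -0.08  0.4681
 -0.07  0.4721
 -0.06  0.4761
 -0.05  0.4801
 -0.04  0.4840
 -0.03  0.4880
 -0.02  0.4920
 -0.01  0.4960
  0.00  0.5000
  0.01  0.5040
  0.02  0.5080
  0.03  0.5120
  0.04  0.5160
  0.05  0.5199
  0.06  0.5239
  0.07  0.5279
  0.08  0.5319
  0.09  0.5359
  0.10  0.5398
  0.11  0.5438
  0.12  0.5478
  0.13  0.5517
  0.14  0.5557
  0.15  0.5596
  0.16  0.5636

12.01

T = 1.25;  σ√T = 0.4360
ln(S/K) + (r − q + σ²/2)T = ln(84/78) + (0.015 − 0.048 + 0.39²/2)·1.25 = 0.0741 + 0.0538 = 0.1279
d₁ = 0.1279 / 0.4360 = 0.2934 which rounds to 0.29
d₂ = d₁ − σ√T = 0.2934 − 0.4360 = -0.1427 which rounds to -0.14
e^(−qT) = e^(−0.048·1.25) = 0.9418;  e^(−rT) = e^(−0.015·1.25) = 0.9814
N(−d₂) = N(0.14) = 0.5557;  N(−d₁) = N(-0.29) = 0.3859
P = 78·0.9814·0.5557 − 84·0.9418·0.3859 = 42.5384 − 30.5290 = 12.0094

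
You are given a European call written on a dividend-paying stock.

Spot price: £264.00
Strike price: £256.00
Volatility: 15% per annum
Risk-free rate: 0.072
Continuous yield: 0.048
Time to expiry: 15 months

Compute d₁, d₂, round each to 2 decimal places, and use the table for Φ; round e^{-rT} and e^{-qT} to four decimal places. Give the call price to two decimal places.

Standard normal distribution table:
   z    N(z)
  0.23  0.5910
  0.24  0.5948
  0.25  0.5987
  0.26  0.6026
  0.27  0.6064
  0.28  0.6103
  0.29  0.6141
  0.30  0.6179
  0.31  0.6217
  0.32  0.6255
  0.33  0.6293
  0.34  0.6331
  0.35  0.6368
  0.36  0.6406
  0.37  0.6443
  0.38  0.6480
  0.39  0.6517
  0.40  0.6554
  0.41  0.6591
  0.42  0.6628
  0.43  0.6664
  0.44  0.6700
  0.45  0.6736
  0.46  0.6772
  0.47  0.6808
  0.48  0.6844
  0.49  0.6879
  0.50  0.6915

£24.70

σ√T = 0.15 × 1.1180 = 0.1677
ln(S/K) + (r − q + σ²/2)T = ln(264/256) + (0.072 − 0.048 + 0.15²/2)·1.25 = 0.0308 + 0.0441 = 0.0748
d₁ = 0.0748 / 0.1677 = 0.4462 ≈ 0.45
d₂ = d₁ − σ√T = 0.4462 − 0.1677 = 0.2785 ≈ 0.28
e^(−qT) = e^(−0.048·1.25) = 0.9418;  e^(−rT) = e^(−0.072·1.25) = 0.9139
N(d₁) = N(0.45) = 0.6736;  N(d₂) = N(0.28) = 0.6103
C = 264·0.9418·0.6736 − 256·0.9139·0.6103 = 167.4807 − 142.7848 = 24.6959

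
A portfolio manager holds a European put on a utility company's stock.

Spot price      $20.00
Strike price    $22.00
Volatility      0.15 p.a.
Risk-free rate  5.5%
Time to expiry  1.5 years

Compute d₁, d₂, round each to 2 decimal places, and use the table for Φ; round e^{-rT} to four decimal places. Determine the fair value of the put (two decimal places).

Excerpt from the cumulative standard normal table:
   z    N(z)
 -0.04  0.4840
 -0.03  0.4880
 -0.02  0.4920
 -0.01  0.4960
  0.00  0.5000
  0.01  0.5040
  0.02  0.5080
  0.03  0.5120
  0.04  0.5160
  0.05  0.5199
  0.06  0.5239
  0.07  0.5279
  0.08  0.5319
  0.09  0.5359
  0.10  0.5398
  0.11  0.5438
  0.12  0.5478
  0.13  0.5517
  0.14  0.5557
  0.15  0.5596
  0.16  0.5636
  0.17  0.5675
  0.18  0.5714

σ√T = 0.15·√1.5 = 0.1837
d₁ = [ln(20/22) + (0.055 + 0.15²/2)·1.5] / 0.1837 = [-0.0953 + 0.0994] / 0.1837 = 0.0221 which rounds to 0.02
d₂ = d₁ − σ√T = 0.0221 − 0.1837 = -0.1616 which rounds to -0.16
e^(−rT) = e^(−0.055·1.5) = 0.9208
N(−d₂) = N(0.16) = 0.5636;  N(−d₁) = N(-0.02) = 0.4920
P = 22·0.9208·0.5636 − 20·0.4920 = 11.4172 − 9.8400 = 1.5772

$1.58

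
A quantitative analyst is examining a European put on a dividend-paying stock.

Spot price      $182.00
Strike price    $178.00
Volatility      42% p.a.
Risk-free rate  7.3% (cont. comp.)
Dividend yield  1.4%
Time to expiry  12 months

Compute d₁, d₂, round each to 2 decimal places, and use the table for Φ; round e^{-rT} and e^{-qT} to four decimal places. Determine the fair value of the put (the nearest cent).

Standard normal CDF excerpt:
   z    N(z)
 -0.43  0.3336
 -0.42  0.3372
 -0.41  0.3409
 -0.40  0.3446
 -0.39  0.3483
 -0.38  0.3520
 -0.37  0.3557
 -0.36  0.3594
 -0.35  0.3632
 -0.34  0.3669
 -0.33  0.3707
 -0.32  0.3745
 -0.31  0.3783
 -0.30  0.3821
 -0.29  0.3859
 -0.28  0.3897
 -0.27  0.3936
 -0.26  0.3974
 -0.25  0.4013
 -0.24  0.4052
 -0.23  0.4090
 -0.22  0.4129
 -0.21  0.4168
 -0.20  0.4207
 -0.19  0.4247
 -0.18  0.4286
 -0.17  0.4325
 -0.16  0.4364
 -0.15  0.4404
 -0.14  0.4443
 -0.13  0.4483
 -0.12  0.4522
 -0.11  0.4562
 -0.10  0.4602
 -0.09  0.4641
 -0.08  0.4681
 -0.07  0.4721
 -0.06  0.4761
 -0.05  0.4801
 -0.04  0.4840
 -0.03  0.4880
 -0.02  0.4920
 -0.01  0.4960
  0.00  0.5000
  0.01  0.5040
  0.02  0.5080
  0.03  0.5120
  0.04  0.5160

σ√T = 0.42·√1 = 0.4200
d₁ = [ln(182/178) + (0.073 − 0.014 + 0.42²/2)·1] / 0.4200 = [0.0222 + 0.1472] / 0.4200 = 0.4034 ⇒ 0.40
d₂ = d₁ − σ√T = 0.4034 − 0.4200 = -0.0166 ⇒ -0.02
e^(−qT) = e^(−0.014·1) = 0.9861;  e^(−rT) = e^(−0.073·1) = 0.9296
N(−d₂) = N(0.02) = 0.5080;  N(−d₁) = N(-0.40) = 0.3446
P = 178·0.9296·0.5080 − 182·0.9861·0.3446 = 84.0582 − 61.8454 = 22.2127

$22.21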